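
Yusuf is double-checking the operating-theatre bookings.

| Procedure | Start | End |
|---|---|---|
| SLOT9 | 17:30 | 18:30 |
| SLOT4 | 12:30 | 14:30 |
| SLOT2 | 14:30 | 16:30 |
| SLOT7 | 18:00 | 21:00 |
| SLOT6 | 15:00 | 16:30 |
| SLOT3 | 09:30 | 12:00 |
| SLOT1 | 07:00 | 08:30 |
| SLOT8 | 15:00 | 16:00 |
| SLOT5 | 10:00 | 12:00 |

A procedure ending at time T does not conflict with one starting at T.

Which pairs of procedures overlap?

Sorted by start: SLOT1, SLOT3, SLOT5, SLOT4, SLOT2, SLOT6, SLOT8, SLOT9, SLOT7.
SLOT3 starts after SLOT1 ends, so SLOT1 has no further overlaps.
SLOT5 starts before SLOT3 ends → SLOT3 and SLOT5 overlap.
SLOT4 starts after SLOT3 ends, so SLOT3 has no further overlaps.
SLOT4 starts after SLOT5 ends, so SLOT5 has no further overlaps.
SLOT2 starts exactly when SLOT4 ends (back-to-back, no overlap), so SLOT4 has no further overlaps.
SLOT6 starts before SLOT2 ends → SLOT2 and SLOT6 overlap.
SLOT8 starts before SLOT2 ends → SLOT2 and SLOT8 overlap.
SLOT9 starts after SLOT2 ends, so SLOT2 has no further overlaps.
SLOT8 starts before SLOT6 ends → SLOT6 and SLOT8 overlap.
SLOT9 starts after SLOT6 ends, so SLOT6 has no further overlaps.
SLOT9 starts after SLOT8 ends, so SLOT8 has no further overlaps.
SLOT7 starts before SLOT9 ends → SLOT9 and SLOT7 overlap.

SLOT2 & SLOT6, SLOT2 & SLOT8, SLOT3 & SLOT5, SLOT6 & SLOT8, SLOT7 & SLOT9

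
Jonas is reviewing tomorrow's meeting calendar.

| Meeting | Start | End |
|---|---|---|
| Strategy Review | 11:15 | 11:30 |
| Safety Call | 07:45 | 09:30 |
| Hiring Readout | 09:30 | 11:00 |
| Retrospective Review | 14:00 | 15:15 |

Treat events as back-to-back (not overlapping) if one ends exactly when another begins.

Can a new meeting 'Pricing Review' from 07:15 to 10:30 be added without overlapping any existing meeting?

No — it overlaps Hiring Readout, Safety Call

Safety Call: starts 07:45 before Pricing Review ends 10:30, and ends 09:30 after Pricing Review starts 07:15 → overlap.
Hiring Readout: starts 09:30 before Pricing Review ends 10:30, and ends 11:00 after Pricing Review starts 07:15 → overlap.
Strategy Review: starts 11:15 at or after Pricing Review ends 10:30 → clear.
Retrospective Review: starts 14:00 at or after Pricing Review ends 10:30 → clear.
Pricing Review overlaps Safety Call, Hiring Readout.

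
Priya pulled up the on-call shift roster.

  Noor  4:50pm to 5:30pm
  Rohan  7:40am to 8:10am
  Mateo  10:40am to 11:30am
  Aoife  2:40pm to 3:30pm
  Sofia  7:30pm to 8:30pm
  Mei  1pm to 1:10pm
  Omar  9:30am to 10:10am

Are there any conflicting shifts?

No

Sorted by start: Rohan, Omar, Mateo, Mei, Aoife, Noor, Sofia.
Omar starts after Rohan ends — done with Rohan.
Mateo starts after Omar ends — done with Omar.
Mei starts after Mateo ends — done with Mateo.
Aoife starts after Mei ends — done with Mei.
Noor starts after Aoife ends — done with Aoife.
Sofia starts after Noor ends.
Every pair is clear; the schedule has no overlaps.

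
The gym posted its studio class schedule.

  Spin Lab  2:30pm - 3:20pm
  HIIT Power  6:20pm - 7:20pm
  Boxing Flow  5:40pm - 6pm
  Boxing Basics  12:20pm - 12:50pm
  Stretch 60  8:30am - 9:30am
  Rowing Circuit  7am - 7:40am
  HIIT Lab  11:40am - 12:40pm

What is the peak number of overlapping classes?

2

Sort all start/end points and keep a running count:
7am start Rowing Circuit → 1
7:40am end Rowing Circuit → 0
8:30am start Stretch 60 → 1
9:30am end Stretch 60 → 0
11:40am start HIIT Lab → 1
12:20pm start Boxing Basics → 2
12:40pm end HIIT Lab → 1
12:50pm end Boxing Basics → 0
2:30pm start Spin Lab → 1
3:20pm end Spin Lab → 0
5:40pm start Boxing Flow → 1
6pm end Boxing Flow → 0
6:20pm start HIIT Power → 1
7:20pm end HIIT Power → 0
Peak is 2, at 12:20pm (Boxing Basics, HIIT Lab).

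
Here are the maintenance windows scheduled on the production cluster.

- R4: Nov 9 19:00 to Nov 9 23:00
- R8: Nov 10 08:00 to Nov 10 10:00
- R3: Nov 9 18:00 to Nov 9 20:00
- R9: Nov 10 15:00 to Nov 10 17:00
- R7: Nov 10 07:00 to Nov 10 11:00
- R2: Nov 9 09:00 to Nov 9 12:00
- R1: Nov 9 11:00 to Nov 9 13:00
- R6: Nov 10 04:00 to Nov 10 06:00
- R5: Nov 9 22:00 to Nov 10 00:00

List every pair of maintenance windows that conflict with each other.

R1 & R2, R3 & R4, R4 & R5, R7 & R8

Sorted by start: R2, R1, R3, R4, R5, R6, R7, R8, R9.
R1 starts before R2 ends → R2 and R1 overlap.
R3 starts after R2 ends; R2 is clear from here.
R3 starts after R1 ends; R1 is clear from here.
R4 starts before R3 ends → R3 and R4 overlap.
R5 starts after R3 ends; R3 is clear from here.
R5 starts before R4 ends → R4 and R5 overlap.
R6 starts after R4 ends; R4 is clear from here.
R6 starts after R5 ends; R5 is clear from here.
R7 starts after R6 ends; R6 is clear from here.
R8 starts before R7 ends → R7 and R8 overlap.
R9 starts after R7 ends.
R9 starts after R8 ends.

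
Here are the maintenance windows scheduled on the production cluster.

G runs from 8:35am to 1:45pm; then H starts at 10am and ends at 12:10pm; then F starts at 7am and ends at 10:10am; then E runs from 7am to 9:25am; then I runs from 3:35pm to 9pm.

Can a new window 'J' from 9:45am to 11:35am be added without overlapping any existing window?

E: ends 9:25am at or before J starts 9:45am → clear.
F: starts 7am before J ends 11:35am, and ends 10:10am after J starts 9:45am → overlap.
G: starts 8:35am before J ends 11:35am, and ends 1:45pm after J starts 9:45am → overlap.
H: starts 10am before J ends 11:35am, and ends 12:10pm after J starts 9:45am → overlap.
I: starts 3:35pm at or after J ends 11:35am → clear.
J overlaps F, G, H.

No — it overlaps F, G, H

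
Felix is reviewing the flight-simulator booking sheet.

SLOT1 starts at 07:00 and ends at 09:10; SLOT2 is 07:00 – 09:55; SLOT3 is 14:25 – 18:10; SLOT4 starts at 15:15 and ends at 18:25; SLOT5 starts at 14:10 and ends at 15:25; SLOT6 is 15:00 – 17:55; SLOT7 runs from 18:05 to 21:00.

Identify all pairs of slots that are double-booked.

Two intervals overlap when each starts before the other ends.
Sorted by start: SLOT1, SLOT2, SLOT5, SLOT3, SLOT6, SLOT4, SLOT7.
SLOT2 starts before SLOT1 ends → SLOT1 and SLOT2 overlap.
SLOT5 starts after SLOT1 ends, so SLOT1 has no further overlaps.
SLOT5 starts after SLOT2 ends, so SLOT2 has no further overlaps.
SLOT3 starts before SLOT5 ends → SLOT5 and SLOT3 overlap.
SLOT6 starts before SLOT5 ends → SLOT5 and SLOT6 overlap.
SLOT4 starts before SLOT5 ends → SLOT5 and SLOT4 overlap.
SLOT7 starts after SLOT5 ends.
SLOT6 starts before SLOT3 ends → SLOT3 and SLOT6 overlap.
SLOT4 starts before SLOT3 ends → SLOT3 and SLOT4 overlap.
SLOT7 starts before SLOT3 ends → SLOT3 and SLOT7 overlap.
SLOT4 starts before SLOT6 ends → SLOT6 and SLOT4 overlap.
SLOT7 starts after SLOT6 ends.
SLOT7 starts before SLOT4 ends → SLOT4 and SLOT7 overlap.

SLOT1 & SLOT2, SLOT3 & SLOT4, SLOT3 & SLOT5, SLOT3 & SLOT6, SLOT3 & SLOT7, SLOT4 & SLOT5, SLOT4 & SLOT6, SLOT4 & SLOT7, SLOT5 & SLOT6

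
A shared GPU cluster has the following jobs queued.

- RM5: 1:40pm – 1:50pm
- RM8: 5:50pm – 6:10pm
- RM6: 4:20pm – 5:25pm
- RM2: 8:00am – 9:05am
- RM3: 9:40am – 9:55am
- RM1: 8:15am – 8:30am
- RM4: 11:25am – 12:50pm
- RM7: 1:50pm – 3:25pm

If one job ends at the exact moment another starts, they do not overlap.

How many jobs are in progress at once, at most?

Sort all start/end points and keep a running count:
8:00am start RM2 → 1
8:15am start RM1 → 2
8:30am end RM1 → 1
9:05am end RM2 → 0
9:40am start RM3 → 1
9:55am end RM3 → 0
11:25am start RM4 → 1
12:50pm end RM4 → 0
1:40pm start RM5 → 1
1:50pm end RM5 → 0
1:50pm start RM7 → 1
3:25pm end RM7 → 0
4:20pm start RM6 → 1
5:25pm end RM6 → 0
5:50pm start RM8 → 1
6:10pm end RM8 → 0
Peak is 2, at 8:15am (RM1, RM2).

2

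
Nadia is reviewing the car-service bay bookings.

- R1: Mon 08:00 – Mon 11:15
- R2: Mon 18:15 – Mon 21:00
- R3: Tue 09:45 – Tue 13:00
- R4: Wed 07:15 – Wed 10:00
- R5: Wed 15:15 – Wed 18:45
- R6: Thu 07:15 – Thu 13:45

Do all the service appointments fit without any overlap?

Yes

Sorted by start: R1, R2, R3, R4, R5, R6.
R2 starts after R1 ends, so nothing later overlaps R1 either.
R3 starts after R2 ends, so nothing later overlaps R2 either.
R4 starts after R3 ends, so nothing later overlaps R3 either.
R5 starts after R4 ends, so nothing later overlaps R4 either.
R6 starts after R5 ends.
Every pair is clear; the schedule has no overlaps.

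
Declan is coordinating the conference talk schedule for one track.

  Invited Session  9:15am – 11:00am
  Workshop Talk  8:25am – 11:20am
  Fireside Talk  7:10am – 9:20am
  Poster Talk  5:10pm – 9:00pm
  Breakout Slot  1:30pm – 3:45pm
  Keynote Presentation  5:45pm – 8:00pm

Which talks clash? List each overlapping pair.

Fireside Talk & Invited Session, Fireside Talk & Workshop Talk, Invited Session & Workshop Talk, Keynote Presentation & Poster Talk

Sorted by start: Fireside Talk, Workshop Talk, Invited Session, Breakout Slot, Poster Talk, Keynote Presentation.
Workshop Talk starts before Fireside Talk ends → Fireside Talk and Workshop Talk overlap.
Invited Session starts before Fireside Talk ends → Fireside Talk and Invited Session overlap.
Breakout Slot starts after Fireside Talk ends, so Fireside Talk has no further overlaps.
Invited Session starts before Workshop Talk ends → Workshop Talk and Invited Session overlap.
Breakout Slot starts after Workshop Talk ends, so Workshop Talk has no further overlaps.
Breakout Slot starts after Invited Session ends, so Invited Session has no further overlaps.
Poster Talk starts after Breakout Slot ends, so Breakout Slot has no further overlaps.
Keynote Presentation starts before Poster Talk ends → Poster Talk and Keynote Presentation overlap.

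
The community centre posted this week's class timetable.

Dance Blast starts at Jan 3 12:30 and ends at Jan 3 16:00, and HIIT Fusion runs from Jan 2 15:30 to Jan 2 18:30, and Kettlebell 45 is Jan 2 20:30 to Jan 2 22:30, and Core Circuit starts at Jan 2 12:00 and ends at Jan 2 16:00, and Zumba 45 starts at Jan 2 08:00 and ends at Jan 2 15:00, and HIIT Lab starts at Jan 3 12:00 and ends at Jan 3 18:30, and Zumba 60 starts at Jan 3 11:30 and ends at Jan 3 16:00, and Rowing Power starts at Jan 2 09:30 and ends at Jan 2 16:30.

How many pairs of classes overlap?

Two intervals overlap when each starts before the other ends.
Sorted by start: Zumba 45, Rowing Power, Core Circuit, HIIT Fusion, Kettlebell 45, Zumba 60, HIIT Lab, Dance Blast.
Rowing Power starts before Zumba 45 ends → Zumba 45 and Rowing Power overlap.
Core Circuit starts before Zumba 45 ends → Zumba 45 and Core Circuit overlap.
HIIT Fusion starts after Zumba 45 ends, so Zumba 45 has no further overlaps.
Core Circuit starts before Rowing Power ends → Rowing Power and Core Circuit overlap.
HIIT Fusion starts before Rowing Power ends → Rowing Power and HIIT Fusion overlap.
Kettlebell 45 starts after Rowing Power ends, so Rowing Power has no further overlaps.
HIIT Fusion starts before Core Circuit ends → Core Circuit and HIIT Fusion overlap.
Kettlebell 45 starts after Core Circuit ends, so Core Circuit has no further overlaps.
Kettlebell 45 starts after HIIT Fusion ends, so HIIT Fusion has no further overlaps.
Zumba 60 starts after Kettlebell 45 ends, so Kettlebell 45 has no further overlaps.
HIIT Lab starts before Zumba 60 ends → Zumba 60 and HIIT Lab overlap.
Dance Blast starts before Zumba 60 ends → Zumba 60 and Dance Blast overlap.
Dance Blast starts before HIIT Lab ends → HIIT Lab and Dance Blast overlap.
Overlapping pairs: Core Circuit & HIIT Fusion, Core Circuit & Rowing Power, Core Circuit & Zumba 45, Dance Blast & HIIT Lab, Dance Blast & Zumba 60, HIIT Fusion & Rowing Power, HIIT Lab & Zumba 60, Rowing Power & Zumba 45 — 8 in total.

8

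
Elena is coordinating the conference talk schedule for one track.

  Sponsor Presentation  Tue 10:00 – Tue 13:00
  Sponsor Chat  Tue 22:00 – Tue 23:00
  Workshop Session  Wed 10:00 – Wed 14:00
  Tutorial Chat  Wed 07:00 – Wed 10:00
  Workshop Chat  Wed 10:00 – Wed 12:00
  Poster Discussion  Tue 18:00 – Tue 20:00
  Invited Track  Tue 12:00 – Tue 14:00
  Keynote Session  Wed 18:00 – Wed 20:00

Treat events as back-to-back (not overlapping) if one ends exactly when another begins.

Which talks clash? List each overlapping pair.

Invited Track & Sponsor Presentation, Workshop Chat & Workshop Session

Two intervals overlap when each starts before the other ends.
Sorted by start: Sponsor Presentation, Invited Track, Poster Discussion, Sponsor Chat, Tutorial Chat, Workshop Chat, Workshop Session, Keynote Session.
Invited Track starts before Sponsor Presentation ends → Sponsor Presentation and Invited Track overlap.
Poster Discussion starts after Sponsor Presentation ends, so Sponsor Presentation has no further overlaps.
Poster Discussion starts after Invited Track ends, so Invited Track has no further overlaps.
Sponsor Chat starts after Poster Discussion ends, so Poster Discussion has no further overlaps.
Tutorial Chat starts after Sponsor Chat ends, so Sponsor Chat has no further overlaps.
Workshop Chat starts exactly when Tutorial Chat ends (back-to-back, no overlap), so Tutorial Chat has no further overlaps.
Workshop Session starts before Workshop Chat ends → Workshop Chat and Workshop Session overlap.
Keynote Session starts after Workshop Chat ends.
Keynote Session starts after Workshop Session ends.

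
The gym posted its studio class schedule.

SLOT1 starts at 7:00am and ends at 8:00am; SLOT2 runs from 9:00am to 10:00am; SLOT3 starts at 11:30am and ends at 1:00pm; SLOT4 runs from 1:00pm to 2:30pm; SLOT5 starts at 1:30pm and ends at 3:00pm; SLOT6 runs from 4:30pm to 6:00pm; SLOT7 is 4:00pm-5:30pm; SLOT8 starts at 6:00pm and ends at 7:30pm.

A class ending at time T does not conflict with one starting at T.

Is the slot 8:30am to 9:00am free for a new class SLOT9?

Yes — the slot is free

SLOT1: ends 8:00am at or before SLOT9 starts 8:30am → clear.
SLOT2: starts 9:00am at or after SLOT9 ends 9:00am → clear.
SLOT3: starts 11:30am at or after SLOT9 ends 9:00am → clear.
SLOT4: starts 1:00pm at or after SLOT9 ends 9:00am → clear.
SLOT5: starts 1:30pm at or after SLOT9 ends 9:00am → clear.
SLOT7: starts 4:00pm at or after SLOT9 ends 9:00am → clear.
SLOT6: starts 4:30pm at or after SLOT9 ends 9:00am → clear.
SLOT8: starts 6:00pm at or after SLOT9 ends 9:00am → clear.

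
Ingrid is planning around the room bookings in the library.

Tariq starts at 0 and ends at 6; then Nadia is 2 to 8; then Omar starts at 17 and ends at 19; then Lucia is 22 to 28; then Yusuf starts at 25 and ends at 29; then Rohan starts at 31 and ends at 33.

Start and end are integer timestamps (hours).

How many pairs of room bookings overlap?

Sorted by start: Tariq, Nadia, Omar, Lucia, Yusuf, Rohan.
Nadia starts before Tariq ends → Tariq and Nadia overlap.
Omar starts after Tariq ends — done with Tariq.
Omar starts after Nadia ends — done with Nadia.
Lucia starts after Omar ends — done with Omar.
Yusuf starts before Lucia ends → Lucia and Yusuf overlap.
Rohan starts after Lucia ends.
Rohan starts after Yusuf ends.
Overlapping pairs: Lucia & Yusuf, Nadia & Tariq — 2 in total.

2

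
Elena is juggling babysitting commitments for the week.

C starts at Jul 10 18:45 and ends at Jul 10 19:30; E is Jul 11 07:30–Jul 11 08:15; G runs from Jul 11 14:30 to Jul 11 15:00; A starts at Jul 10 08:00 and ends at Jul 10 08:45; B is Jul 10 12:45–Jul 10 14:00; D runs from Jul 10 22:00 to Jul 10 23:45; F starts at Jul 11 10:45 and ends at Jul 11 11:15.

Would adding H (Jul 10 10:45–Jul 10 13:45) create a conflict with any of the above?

Yes — it overlaps B

A: ends Jul 10 08:45 at or before H starts Jul 10 10:45 → clear.
B: starts Jul 10 12:45 before H ends Jul 10 13:45, and ends Jul 10 14:00 after H starts Jul 10 10:45 → overlap.
C: starts Jul 10 18:45 at or after H ends Jul 10 13:45 → clear.
D: starts Jul 10 22:00 at or after H ends Jul 10 13:45 → clear.
E: starts Jul 11 07:30 at or after H ends Jul 10 13:45 → clear.
F: starts Jul 11 10:45 at or after H ends Jul 10 13:45 → clear.
G: starts Jul 11 14:30 at or after H ends Jul 10 13:45 → clear.
H overlaps B.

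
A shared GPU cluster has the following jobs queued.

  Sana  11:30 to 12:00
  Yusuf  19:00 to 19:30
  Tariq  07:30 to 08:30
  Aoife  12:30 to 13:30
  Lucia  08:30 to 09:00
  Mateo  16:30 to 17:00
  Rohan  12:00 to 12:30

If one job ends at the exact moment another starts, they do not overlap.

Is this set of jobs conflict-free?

Yes

Sorted by start: Tariq, Lucia, Sana, Rohan, Aoife, Mateo, Yusuf.
Lucia starts exactly when Tariq ends (back-to-back, no overlap), so nothing later overlaps Tariq either.
Sana starts after Lucia ends, so nothing later overlaps Lucia either.
Rohan starts exactly when Sana ends (back-to-back, no overlap), so nothing later overlaps Sana either.
Aoife starts exactly when Rohan ends (back-to-back, no overlap), so nothing later overlaps Rohan either.
Mateo starts after Aoife ends, so nothing later overlaps Aoife either.
Yusuf starts after Mateo ends.
Every pair is clear; the schedule has no overlaps.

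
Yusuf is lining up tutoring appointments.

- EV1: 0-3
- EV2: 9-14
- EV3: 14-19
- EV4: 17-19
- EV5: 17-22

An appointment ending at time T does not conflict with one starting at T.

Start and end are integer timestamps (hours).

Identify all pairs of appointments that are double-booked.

EV3 & EV4, EV3 & EV5, EV4 & EV5

Sorted by start: EV1, EV2, EV3, EV4, EV5.
EV2 starts after EV1 ends — done with EV1.
EV3 starts exactly when EV2 ends (back-to-back, no overlap) — done with EV2.
EV4 starts before EV3 ends → EV3 and EV4 overlap.
EV5 starts before EV3 ends → EV3 and EV5 overlap.
EV5 starts before EV4 ends → EV4 and EV5 overlap.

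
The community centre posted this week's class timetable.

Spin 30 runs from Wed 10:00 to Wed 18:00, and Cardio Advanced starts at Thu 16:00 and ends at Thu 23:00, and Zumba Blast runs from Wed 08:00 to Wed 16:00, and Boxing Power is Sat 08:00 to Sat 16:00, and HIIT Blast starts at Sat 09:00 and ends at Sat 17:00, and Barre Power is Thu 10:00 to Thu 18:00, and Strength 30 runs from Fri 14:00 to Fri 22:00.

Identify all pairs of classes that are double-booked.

Barre Power & Cardio Advanced, Boxing Power & HIIT Blast, Spin 30 & Zumba Blast

Sorted by start: Zumba Blast, Spin 30, Barre Power, Cardio Advanced, Strength 30, Boxing Power, HIIT Blast.
Spin 30 starts before Zumba Blast ends → Zumba Blast and Spin 30 overlap.
Barre Power starts after Zumba Blast ends, so Zumba Blast has no further overlaps.
Barre Power starts after Spin 30 ends, so Spin 30 has no further overlaps.
Cardio Advanced starts before Barre Power ends → Barre Power and Cardio Advanced overlap.
Strength 30 starts after Barre Power ends, so Barre Power has no further overlaps.
Strength 30 starts after Cardio Advanced ends, so Cardio Advanced has no further overlaps.
Boxing Power starts after Strength 30 ends, so Strength 30 has no further overlaps.
HIIT Blast starts before Boxing Power ends → Boxing Power and HIIT Blast overlap.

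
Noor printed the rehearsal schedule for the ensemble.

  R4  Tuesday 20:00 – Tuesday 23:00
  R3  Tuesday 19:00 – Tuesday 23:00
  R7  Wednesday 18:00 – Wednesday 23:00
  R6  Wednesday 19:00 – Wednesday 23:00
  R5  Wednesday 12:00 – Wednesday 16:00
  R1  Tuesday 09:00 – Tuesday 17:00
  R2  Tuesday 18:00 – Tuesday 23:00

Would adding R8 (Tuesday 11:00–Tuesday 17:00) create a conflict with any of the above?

Yes — it overlaps R1

R1: starts Tuesday 09:00 before R8 ends Tuesday 17:00, and ends Tuesday 17:00 after R8 starts Tuesday 11:00 → overlap.
R2: starts Tuesday 18:00 at or after R8 ends Tuesday 17:00 → clear.
R3: starts Tuesday 19:00 at or after R8 ends Tuesday 17:00 → clear.
R4: starts Tuesday 20:00 at or after R8 ends Tuesday 17:00 → clear.
R5: starts Wednesday 12:00 at or after R8 ends Tuesday 17:00 → clear.
R7: starts Wednesday 18:00 at or after R8 ends Tuesday 17:00 → clear.
R6: starts Wednesday 19:00 at or after R8 ends Tuesday 17:00 → clear.
R8 overlaps R1.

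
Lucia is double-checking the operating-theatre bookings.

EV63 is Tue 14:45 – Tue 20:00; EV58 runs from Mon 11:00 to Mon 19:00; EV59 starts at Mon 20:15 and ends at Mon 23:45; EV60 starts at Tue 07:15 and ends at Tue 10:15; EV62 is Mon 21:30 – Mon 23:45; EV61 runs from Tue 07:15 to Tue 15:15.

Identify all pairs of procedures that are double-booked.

EV59 & EV62, EV60 & EV61, EV61 & EV63

Sorted by start: EV58, EV59, EV62, EV60, EV61, EV63.
EV59 starts after EV58 ends — done with EV58.
EV62 starts before EV59 ends → EV59 and EV62 overlap.
EV60 starts after EV59 ends — done with EV59.
EV60 starts after EV62 ends — done with EV62.
EV61 starts before EV60 ends → EV60 and EV61 overlap.
EV63 starts after EV60 ends.
EV63 starts before EV61 ends → EV61 and EV63 overlap.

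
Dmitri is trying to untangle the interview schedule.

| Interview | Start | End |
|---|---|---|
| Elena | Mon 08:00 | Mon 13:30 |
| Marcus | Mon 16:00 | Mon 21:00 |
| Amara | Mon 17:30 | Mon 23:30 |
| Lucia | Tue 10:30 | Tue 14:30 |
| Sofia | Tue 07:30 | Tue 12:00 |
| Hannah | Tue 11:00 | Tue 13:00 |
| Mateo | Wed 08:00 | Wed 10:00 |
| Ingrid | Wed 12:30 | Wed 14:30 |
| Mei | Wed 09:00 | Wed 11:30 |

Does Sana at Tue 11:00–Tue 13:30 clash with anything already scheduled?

Elena: ends Mon 13:30 at or before Sana starts Tue 11:00 → clear.
Marcus: ends Mon 21:00 at or before Sana starts Tue 11:00 → clear.
Amara: ends Mon 23:30 at or before Sana starts Tue 11:00 → clear.
Sofia: starts Tue 07:30 before Sana ends Tue 13:30, and ends Tue 12:00 after Sana starts Tue 11:00 → overlap.
Lucia: starts Tue 10:30 before Sana ends Tue 13:30, and ends Tue 14:30 after Sana starts Tue 11:00 → overlap.
Hannah: starts Tue 11:00 before Sana ends Tue 13:30, and ends Tue 13:00 after Sana starts Tue 11:00 → overlap.
Mateo: starts Wed 08:00 at or after Sana ends Tue 13:30 → clear.
Mei: starts Wed 09:00 at or after Sana ends Tue 13:30 → clear.
Ingrid: starts Wed 12:30 at or after Sana ends Tue 13:30 → clear.
Sana overlaps Lucia, Sofia, Hannah.

Yes — it overlaps Hannah, Lucia, Sofia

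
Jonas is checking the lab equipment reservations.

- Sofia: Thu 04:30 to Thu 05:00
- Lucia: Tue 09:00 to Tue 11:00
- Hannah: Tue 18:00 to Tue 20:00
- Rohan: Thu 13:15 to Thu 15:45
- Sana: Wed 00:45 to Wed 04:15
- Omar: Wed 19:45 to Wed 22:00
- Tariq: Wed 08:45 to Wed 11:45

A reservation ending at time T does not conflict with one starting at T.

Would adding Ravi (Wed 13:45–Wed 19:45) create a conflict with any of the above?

No — it doesn't clash with anything

Lucia: ends Tue 11:00 at or before Ravi starts Wed 13:45 → clear.
Hannah: ends Tue 20:00 at or before Ravi starts Wed 13:45 → clear.
Sana: ends Wed 04:15 at or before Ravi starts Wed 13:45 → clear.
Tariq: ends Wed 11:45 at or before Ravi starts Wed 13:45 → clear.
Omar: starts Wed 19:45 at or after Ravi ends Wed 19:45 → clear.
Sofia: starts Thu 04:30 at or after Ravi ends Wed 19:45 → clear.
Rohan: starts Thu 13:15 at or after Ravi ends Wed 19:45 → clear.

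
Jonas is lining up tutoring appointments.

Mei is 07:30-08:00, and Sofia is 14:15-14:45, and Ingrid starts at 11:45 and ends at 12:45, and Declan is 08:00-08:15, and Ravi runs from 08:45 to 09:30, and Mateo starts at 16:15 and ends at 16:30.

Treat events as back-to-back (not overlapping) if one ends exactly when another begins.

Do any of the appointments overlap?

No

Check each pair: they overlap iff neither finishes before the other starts.
Sorted by start: Mei, Declan, Ravi, Ingrid, Sofia, Mateo.
Declan starts exactly when Mei ends (back-to-back, no overlap), so Mei has no further overlaps.
Ravi starts after Declan ends, so Declan has no further overlaps.
Ingrid starts after Ravi ends, so Ravi has no further overlaps.
Sofia starts after Ingrid ends, so Ingrid has no further overlaps.
Mateo starts after Sofia ends.
Every pair is clear; the schedule has no overlaps.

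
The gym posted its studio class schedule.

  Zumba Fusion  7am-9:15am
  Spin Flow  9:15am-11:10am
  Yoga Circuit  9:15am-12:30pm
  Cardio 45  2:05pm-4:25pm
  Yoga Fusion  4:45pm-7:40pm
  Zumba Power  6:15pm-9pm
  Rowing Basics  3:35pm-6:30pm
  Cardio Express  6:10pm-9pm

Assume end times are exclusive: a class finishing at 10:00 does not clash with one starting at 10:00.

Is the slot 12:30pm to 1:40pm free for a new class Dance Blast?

Zumba Fusion: ends 9:15am at or before Dance Blast starts 12:30pm → clear.
Spin Flow: ends 11:10am at or before Dance Blast starts 12:30pm → clear.
Yoga Circuit: ends 12:30pm at or before Dance Blast starts 12:30pm → clear.
Cardio 45: starts 2:05pm at or after Dance Blast ends 1:40pm → clear.
Rowing Basics: starts 3:35pm at or after Dance Blast ends 1:40pm → clear.
Yoga Fusion: starts 4:45pm at or after Dance Blast ends 1:40pm → clear.
Cardio Express: starts 6:10pm at or after Dance Blast ends 1:40pm → clear.
Zumba Power: starts 6:15pm at or after Dance Blast ends 1:40pm → clear.

Yes — the slot is free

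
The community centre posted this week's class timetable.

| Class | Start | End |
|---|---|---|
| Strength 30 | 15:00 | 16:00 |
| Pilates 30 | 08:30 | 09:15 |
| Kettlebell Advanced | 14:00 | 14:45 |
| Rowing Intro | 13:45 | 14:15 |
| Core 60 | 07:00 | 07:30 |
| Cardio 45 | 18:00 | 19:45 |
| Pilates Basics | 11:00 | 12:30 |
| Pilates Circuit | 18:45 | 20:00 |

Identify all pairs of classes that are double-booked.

Cardio 45 & Pilates Circuit, Kettlebell Advanced & Rowing Intro

Sorted by start: Core 60, Pilates 30, Pilates Basics, Rowing Intro, Kettlebell Advanced, Strength 30, Cardio 45, Pilates Circuit.
Pilates 30 starts after Core 60 ends, so Core 60 has no further overlaps.
Pilates Basics starts after Pilates 30 ends, so Pilates 30 has no further overlaps.
Rowing Intro starts after Pilates Basics ends, so Pilates Basics has no further overlaps.
Kettlebell Advanced starts before Rowing Intro ends → Rowing Intro and Kettlebell Advanced overlap.
Strength 30 starts after Rowing Intro ends, so Rowing Intro has no further overlaps.
Strength 30 starts after Kettlebell Advanced ends, so Kettlebell Advanced has no further overlaps.
Cardio 45 starts after Strength 30 ends, so Strength 30 has no further overlaps.
Pilates Circuit starts before Cardio 45 ends → Cardio 45 and Pilates Circuit overlap.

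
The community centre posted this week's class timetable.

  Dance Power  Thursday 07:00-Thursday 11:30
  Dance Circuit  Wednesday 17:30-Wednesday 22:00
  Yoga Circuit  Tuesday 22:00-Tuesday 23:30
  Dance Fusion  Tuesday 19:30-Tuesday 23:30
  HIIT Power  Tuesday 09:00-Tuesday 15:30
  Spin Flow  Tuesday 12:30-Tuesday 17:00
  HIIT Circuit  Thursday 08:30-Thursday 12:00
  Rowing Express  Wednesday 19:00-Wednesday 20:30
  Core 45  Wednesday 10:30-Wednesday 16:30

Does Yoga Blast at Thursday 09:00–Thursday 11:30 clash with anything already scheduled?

Yes — it overlaps Dance Power, HIIT Circuit

HIIT Power: ends Tuesday 15:30 at or before Yoga Blast starts Thursday 09:00 → clear.
Spin Flow: ends Tuesday 17:00 at or before Yoga Blast starts Thursday 09:00 → clear.
Dance Fusion: ends Tuesday 23:30 at or before Yoga Blast starts Thursday 09:00 → clear.
Yoga Circuit: ends Tuesday 23:30 at or before Yoga Blast starts Thursday 09:00 → clear.
Core 45: ends Wednesday 16:30 at or before Yoga Blast starts Thursday 09:00 → clear.
Dance Circuit: ends Wednesday 22:00 at or before Yoga Blast starts Thursday 09:00 → clear.
Rowing Express: ends Wednesday 20:30 at or before Yoga Blast starts Thursday 09:00 → clear.
Dance Power: starts Thursday 07:00 before Yoga Blast ends Thursday 11:30, and ends Thursday 11:30 after Yoga Blast starts Thursday 09:00 → overlap.
HIIT Circuit: starts Thursday 08:30 before Yoga Blast ends Thursday 11:30, and ends Thursday 12:00 after Yoga Blast starts Thursday 09:00 → overlap.
Yoga Blast overlaps HIIT Circuit, Dance Power.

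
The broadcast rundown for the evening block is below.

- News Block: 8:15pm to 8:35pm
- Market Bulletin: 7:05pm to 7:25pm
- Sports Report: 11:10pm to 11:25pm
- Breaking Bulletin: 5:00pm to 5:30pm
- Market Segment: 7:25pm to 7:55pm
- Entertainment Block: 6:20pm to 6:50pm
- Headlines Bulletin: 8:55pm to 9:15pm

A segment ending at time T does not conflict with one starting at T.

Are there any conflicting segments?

Sorted by start: Breaking Bulletin, Entertainment Block, Market Bulletin, Market Segment, News Block, Headlines Bulletin, Sports Report.
Entertainment Block starts after Breaking Bulletin ends, so nothing later overlaps Breaking Bulletin either.
Market Bulletin starts after Entertainment Block ends, so nothing later overlaps Entertainment Block either.
Market Segment starts exactly when Market Bulletin ends (back-to-back, no overlap), so nothing later overlaps Market Bulletin either.
News Block starts after Market Segment ends, so nothing later overlaps Market Segment either.
Headlines Bulletin starts after News Block ends, so nothing later overlaps News Block either.
Sports Report starts after Headlines Bulletin ends.
Every pair is clear; the schedule has no overlaps.

No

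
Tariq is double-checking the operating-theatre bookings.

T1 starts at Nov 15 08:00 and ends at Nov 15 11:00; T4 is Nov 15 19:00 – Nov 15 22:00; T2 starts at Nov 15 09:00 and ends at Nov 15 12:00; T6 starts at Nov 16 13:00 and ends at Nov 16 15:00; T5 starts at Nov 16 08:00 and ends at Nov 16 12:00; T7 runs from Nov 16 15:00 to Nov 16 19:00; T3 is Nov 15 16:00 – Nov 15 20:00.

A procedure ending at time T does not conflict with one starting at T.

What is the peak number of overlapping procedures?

2

Sort all start/end points and keep a running count:
Nov 15 08:00 start T1 → 1
Nov 15 09:00 start T2 → 2
Nov 15 11:00 end T1 → 1
Nov 15 12:00 end T2 → 0
Nov 15 16:00 start T3 → 1
Nov 15 19:00 start T4 → 2
Nov 15 20:00 end T3 → 1
Nov 15 22:00 end T4 → 0
Nov 16 08:00 start T5 → 1
Nov 16 12:00 end T5 → 0
Nov 16 13:00 start T6 → 1
Nov 16 15:00 end T6 → 0
Nov 16 15:00 start T7 → 1
Nov 16 19:00 end T7 → 0
Peak is 2, at Nov 15 09:00 (T1, T2).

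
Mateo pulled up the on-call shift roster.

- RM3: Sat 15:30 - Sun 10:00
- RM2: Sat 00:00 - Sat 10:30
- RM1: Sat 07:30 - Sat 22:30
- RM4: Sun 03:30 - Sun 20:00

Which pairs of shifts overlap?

RM1 & RM2, RM1 & RM3, RM3 & RM4

Two intervals overlap when each starts before the other ends.
Sorted by start: RM2, RM1, RM3, RM4.
RM1 starts before RM2 ends → RM2 and RM1 overlap.
RM3 starts after RM2 ends — done with RM2.
RM3 starts before RM1 ends → RM1 and RM3 overlap.
RM4 starts after RM1 ends.
RM4 starts before RM3 ends → RM3 and RM4 overlap.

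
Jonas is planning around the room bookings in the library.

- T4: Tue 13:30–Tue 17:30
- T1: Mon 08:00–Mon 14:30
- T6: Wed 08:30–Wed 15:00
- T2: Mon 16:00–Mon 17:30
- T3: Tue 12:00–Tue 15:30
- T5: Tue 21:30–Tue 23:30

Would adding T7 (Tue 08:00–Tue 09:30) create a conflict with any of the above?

No — it doesn't clash with anything

T1: ends Mon 14:30 at or before T7 starts Tue 08:00 → clear.
T2: ends Mon 17:30 at or before T7 starts Tue 08:00 → clear.
T3: starts Tue 12:00 at or after T7 ends Tue 09:30 → clear.
T4: starts Tue 13:30 at or after T7 ends Tue 09:30 → clear.
T5: starts Tue 21:30 at or after T7 ends Tue 09:30 → clear.
T6: starts Wed 08:30 at or after T7 ends Tue 09:30 → clear.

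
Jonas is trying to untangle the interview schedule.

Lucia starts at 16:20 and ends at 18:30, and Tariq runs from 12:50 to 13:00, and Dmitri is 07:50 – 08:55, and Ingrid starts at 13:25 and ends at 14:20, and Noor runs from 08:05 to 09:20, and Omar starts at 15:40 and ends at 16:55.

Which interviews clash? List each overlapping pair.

Check each pair: they overlap iff neither finishes before the other starts.
Sorted by start: Dmitri, Noor, Tariq, Ingrid, Omar, Lucia.
Noor starts before Dmitri ends → Dmitri and Noor overlap.
Tariq starts after Dmitri ends; Dmitri is clear from here.
Tariq starts after Noor ends; Noor is clear from here.
Ingrid starts after Tariq ends; Tariq is clear from here.
Omar starts after Ingrid ends; Ingrid is clear from here.
Lucia starts before Omar ends → Omar and Lucia overlap.

Dmitri & Noor, Lucia & Omar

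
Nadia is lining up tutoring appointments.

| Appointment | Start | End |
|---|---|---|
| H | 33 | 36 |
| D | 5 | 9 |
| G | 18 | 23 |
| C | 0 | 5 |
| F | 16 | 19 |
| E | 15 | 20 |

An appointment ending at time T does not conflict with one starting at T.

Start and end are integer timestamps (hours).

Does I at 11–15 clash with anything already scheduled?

No — it doesn't clash with anything

C: ends 5 at or before I starts 11 → clear.
D: ends 9 at or before I starts 11 → clear.
E: starts 15 at or after I ends 15 → clear.
F: starts 16 at or after I ends 15 → clear.
G: starts 18 at or after I ends 15 → clear.
H: starts 33 at or after I ends 15 → clear.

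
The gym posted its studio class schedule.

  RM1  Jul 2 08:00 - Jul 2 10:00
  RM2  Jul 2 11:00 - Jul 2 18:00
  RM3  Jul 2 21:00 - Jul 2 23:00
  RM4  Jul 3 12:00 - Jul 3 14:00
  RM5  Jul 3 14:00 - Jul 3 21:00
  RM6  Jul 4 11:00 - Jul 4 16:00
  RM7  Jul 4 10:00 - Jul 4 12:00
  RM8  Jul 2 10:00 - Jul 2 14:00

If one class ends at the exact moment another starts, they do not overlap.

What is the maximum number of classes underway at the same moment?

2

Sort all start/end points and keep a running count:
Jul 2 08:00 start RM1 → 1
Jul 2 10:00 end RM1 → 0
Jul 2 10:00 start RM8 → 1
Jul 2 11:00 start RM2 → 2
Jul 2 14:00 end RM8 → 1
Jul 2 18:00 end RM2 → 0
Jul 2 21:00 start RM3 → 1
Jul 2 23:00 end RM3 → 0
Jul 3 12:00 start RM4 → 1
Jul 3 14:00 end RM4 → 0
Jul 3 14:00 start RM5 → 1
Jul 3 21:00 end RM5 → 0
Jul 4 10:00 start RM7 → 1
Jul 4 11:00 start RM6 → 2
Jul 4 12:00 end RM7 → 1
Jul 4 16:00 end RM6 → 0
Peak is 2, at Jul 2 11:00 (RM2, RM8).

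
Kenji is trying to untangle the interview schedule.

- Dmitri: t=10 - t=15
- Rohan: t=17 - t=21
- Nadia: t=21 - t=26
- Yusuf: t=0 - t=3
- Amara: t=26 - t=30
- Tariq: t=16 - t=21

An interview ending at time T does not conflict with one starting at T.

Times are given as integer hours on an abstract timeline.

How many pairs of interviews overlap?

1

Sorted by start: Yusuf, Dmitri, Tariq, Rohan, Nadia, Amara.
Dmitri starts after Yusuf ends; Yusuf is clear from here.
Tariq starts after Dmitri ends; Dmitri is clear from here.
Rohan starts before Tariq ends → Tariq and Rohan overlap.
Nadia starts exactly when Tariq ends (back-to-back, no overlap); Tariq is clear from here.
Nadia starts exactly when Rohan ends (back-to-back, no overlap); Rohan is clear from here.
Amara starts exactly when Nadia ends (back-to-back, no overlap).
Overlapping pairs: Rohan & Tariq — 1 in total.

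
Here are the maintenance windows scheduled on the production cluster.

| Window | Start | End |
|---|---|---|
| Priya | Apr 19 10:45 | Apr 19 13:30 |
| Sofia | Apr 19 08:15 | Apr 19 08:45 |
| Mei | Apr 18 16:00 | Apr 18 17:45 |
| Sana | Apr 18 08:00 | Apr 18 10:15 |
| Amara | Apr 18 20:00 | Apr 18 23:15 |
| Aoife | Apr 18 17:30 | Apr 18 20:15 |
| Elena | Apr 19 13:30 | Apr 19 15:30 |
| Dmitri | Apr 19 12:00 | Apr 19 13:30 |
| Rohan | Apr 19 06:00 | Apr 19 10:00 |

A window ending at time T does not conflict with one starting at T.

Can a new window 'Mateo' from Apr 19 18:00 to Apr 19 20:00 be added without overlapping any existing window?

Yes — the slot is free

Sana: ends Apr 18 10:15 at or before Mateo starts Apr 19 18:00 → clear.
Mei: ends Apr 18 17:45 at or before Mateo starts Apr 19 18:00 → clear.
Aoife: ends Apr 18 20:15 at or before Mateo starts Apr 19 18:00 → clear.
Amara: ends Apr 18 23:15 at or before Mateo starts Apr 19 18:00 → clear.
Rohan: ends Apr 19 10:00 at or before Mateo starts Apr 19 18:00 → clear.
Sofia: ends Apr 19 08:45 at or before Mateo starts Apr 19 18:00 → clear.
Priya: ends Apr 19 13:30 at or before Mateo starts Apr 19 18:00 → clear.
Dmitri: ends Apr 19 13:30 at or before Mateo starts Apr 19 18:00 → clear.
Elena: ends Apr 19 15:30 at or before Mateo starts Apr 19 18:00 → clear.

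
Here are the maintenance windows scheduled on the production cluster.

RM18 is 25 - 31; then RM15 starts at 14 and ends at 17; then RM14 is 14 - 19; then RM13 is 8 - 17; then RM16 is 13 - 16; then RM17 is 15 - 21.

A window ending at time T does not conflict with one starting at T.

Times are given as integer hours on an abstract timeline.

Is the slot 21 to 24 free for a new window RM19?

Yes — the slot is free

RM13: ends 17 at or before RM19 starts 21 → clear.
RM16: ends 16 at or before RM19 starts 21 → clear.
RM14: ends 19 at or before RM19 starts 21 → clear.
RM15: ends 17 at or before RM19 starts 21 → clear.
RM17: ends 21 at or before RM19 starts 21 → clear.
RM18: starts 25 at or after RM19 ends 24 → clear.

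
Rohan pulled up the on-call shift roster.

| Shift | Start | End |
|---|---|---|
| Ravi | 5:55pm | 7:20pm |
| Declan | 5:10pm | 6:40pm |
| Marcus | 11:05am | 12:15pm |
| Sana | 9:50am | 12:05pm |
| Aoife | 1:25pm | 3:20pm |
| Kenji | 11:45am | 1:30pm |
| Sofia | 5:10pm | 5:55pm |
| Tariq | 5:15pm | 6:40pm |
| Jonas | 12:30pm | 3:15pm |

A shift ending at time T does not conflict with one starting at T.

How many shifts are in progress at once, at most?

Sort all start/end points and keep a running count:
9:50am start Sana → 1
11:05am start Marcus → 2
11:45am start Kenji → 3
12:05pm end Sana → 2
12:15pm end Marcus → 1
12:30pm start Jonas → 2
1:25pm start Aoife → 3
1:30pm end Kenji → 2
3:15pm end Jonas → 1
3:20pm end Aoife → 0
5:10pm start Declan → 1
5:10pm start Sofia → 2
5:15pm start Tariq → 3
5:55pm end Sofia → 2
5:55pm start Ravi → 3
6:40pm end Declan → 2
6:40pm end Tariq → 1
7:20pm end Ravi → 0
Peak is 3, at 11:45am (Kenji, Marcus, Sana).

3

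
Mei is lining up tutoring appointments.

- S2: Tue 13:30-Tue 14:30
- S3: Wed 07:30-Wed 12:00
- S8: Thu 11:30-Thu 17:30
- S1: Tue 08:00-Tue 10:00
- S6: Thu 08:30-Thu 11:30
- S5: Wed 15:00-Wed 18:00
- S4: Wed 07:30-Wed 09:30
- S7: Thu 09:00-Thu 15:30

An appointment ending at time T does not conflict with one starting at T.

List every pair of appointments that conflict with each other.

Sorted by start: S1, S2, S3, S4, S5, S6, S7, S8.
S2 starts after S1 ends — done with S1.
S3 starts after S2 ends — done with S2.
S4 starts before S3 ends → S3 and S4 overlap.
S5 starts after S3 ends — done with S3.
S5 starts after S4 ends — done with S4.
S6 starts after S5 ends — done with S5.
S7 starts before S6 ends → S6 and S7 overlap.
S8 starts exactly when S6 ends (back-to-back, no overlap).
S8 starts before S7 ends → S7 and S8 overlap.

S3 & S4, S6 & S7, S7 & S8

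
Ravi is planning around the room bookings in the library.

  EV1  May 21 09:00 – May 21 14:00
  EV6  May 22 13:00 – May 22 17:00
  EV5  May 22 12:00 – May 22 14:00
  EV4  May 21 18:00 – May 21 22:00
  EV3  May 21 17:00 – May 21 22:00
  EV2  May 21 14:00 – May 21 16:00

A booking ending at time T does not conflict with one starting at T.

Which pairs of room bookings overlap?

EV3 & EV4, EV5 & EV6

Sorted by start: EV1, EV2, EV3, EV4, EV5, EV6.
EV2 starts exactly when EV1 ends (back-to-back, no overlap) — done with EV1.
EV3 starts after EV2 ends — done with EV2.
EV4 starts before EV3 ends → EV3 and EV4 overlap.
EV5 starts after EV3 ends — done with EV3.
EV5 starts after EV4 ends — done with EV4.
EV6 starts before EV5 ends → EV5 and EV6 overlap.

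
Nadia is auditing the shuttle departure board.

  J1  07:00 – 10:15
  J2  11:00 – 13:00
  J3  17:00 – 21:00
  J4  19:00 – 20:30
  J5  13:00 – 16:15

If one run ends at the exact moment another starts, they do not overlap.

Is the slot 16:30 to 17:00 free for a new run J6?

J1: ends 10:15 at or before J6 starts 16:30 → clear.
J2: ends 13:00 at or before J6 starts 16:30 → clear.
J5: ends 16:15 at or before J6 starts 16:30 → clear.
J3: starts 17:00 at or after J6 ends 17:00 → clear.
J4: starts 19:00 at or after J6 ends 17:00 → clear.

Yes — the slot is free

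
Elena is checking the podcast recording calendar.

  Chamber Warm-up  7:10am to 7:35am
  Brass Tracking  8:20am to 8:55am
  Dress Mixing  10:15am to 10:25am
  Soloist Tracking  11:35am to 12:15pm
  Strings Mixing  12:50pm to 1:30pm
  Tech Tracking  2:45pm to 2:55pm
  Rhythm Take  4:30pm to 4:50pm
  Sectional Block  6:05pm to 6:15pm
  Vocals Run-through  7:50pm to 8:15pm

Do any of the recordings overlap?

No

Sorted by start: Chamber Warm-up, Brass Tracking, Dress Mixing, Soloist Tracking, Strings Mixing, Tech Tracking, Rhythm Take, Sectional Block, Vocals Run-through.
Brass Tracking starts after Chamber Warm-up ends — done with Chamber Warm-up.
Dress Mixing starts after Brass Tracking ends — done with Brass Tracking.
Soloist Tracking starts after Dress Mixing ends — done with Dress Mixing.
Strings Mixing starts after Soloist Tracking ends — done with Soloist Tracking.
Tech Tracking starts after Strings Mixing ends — done with Strings Mixing.
Rhythm Take starts after Tech Tracking ends — done with Tech Tracking.
Sectional Block starts after Rhythm Take ends — done with Rhythm Take.
Vocals Run-through starts after Sectional Block ends.
Every pair is clear; the schedule has no overlaps.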